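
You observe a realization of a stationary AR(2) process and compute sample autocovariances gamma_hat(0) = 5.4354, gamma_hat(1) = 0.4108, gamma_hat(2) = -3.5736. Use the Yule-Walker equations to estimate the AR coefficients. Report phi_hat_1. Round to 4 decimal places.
\hat\phi_{1} = 0.1260

The Yule-Walker equations for an AR(p) process read, in matrix form,
  Gamma_p phi = r_p,   with   (Gamma_p)_{ij} = gamma(|i - j|),
                       (r_p)_i = gamma(i),   i,j = 1..p.
Substitute the sample gammas (Toeplitz matrix and right-hand side of size 2):
  Gamma_p = [[5.4354, 0.4108], [0.4108, 5.4354]]
  r_p     = [0.4108, -3.5736]
Written out:
  5.4354 phi_1 + 0.4108 phi_2 = 0.4108
  0.4108 phi_1 + 5.4354 phi_2 = -3.5736
Solve by Cramer's rule:
  det = gamma(0)^2 - gamma(1)^2 = (5.4354)^2 - (0.4108)^2 = 29.54357316 - 0.16875664 = 29.37481652
  phi_hat_1 = [gamma(1) gamma(0) - gamma(1) gamma(2)] / det = [(0.4108)(5.4354) - (0.4108)(-3.5736)] / 29.37481652 = 3.7008972 / 29.37481652 = 0.126
  phi_hat_2 = [gamma(0) gamma(2) - gamma(1)^2] / det = [(5.4354)(-3.5736) - (0.4108)^2] / 29.37481652 = -19.59270208 / 29.37481652 = -0.667
So phi_hat = [0.1260, -0.6670].
Therefore phi_hat_1 = 0.1260.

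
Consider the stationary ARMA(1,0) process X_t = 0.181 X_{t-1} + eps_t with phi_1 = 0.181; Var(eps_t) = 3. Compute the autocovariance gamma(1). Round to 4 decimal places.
\gamma(1) = 0.5614

Multiply the model equation by X_{t-k} and take expectations. With theta_0 = psi_0 = 1 and psi_j the MA(infinity) weights, this gives
  gamma(k) - sum_i phi_i gamma(k-i) = c_k,
  c_k = sigma^2 * sum_{j=k..q} theta_j psi_{j-k}   (c_k = 0 for k > q),
using gamma(-m) = gamma(m).
Pure AR (q = 0): c_0 = sigma^2 = 3, c_k = 0 for k >= 1.
Equations for k = 0 and k = 1 (AR order 1):
  gamma(0) = phi_1 gamma(1) + c_0
  gamma(1) = phi_1 gamma(0) + c_1
Substituting the second into the first: gamma(0) (1 - phi_1^2) = c_0 + phi_1 c_1, so
  gamma(0) = c_0 / (1 - phi_1^2) = 3 / (1 - (0.181)^2) = 3 / 0.967239 = 3.101612.
  gamma(1) = phi_1 gamma(0) = (0.181)(3.101612) = 0.561392.
Therefore gamma(1) = 0.5614 (to 4 decimal places).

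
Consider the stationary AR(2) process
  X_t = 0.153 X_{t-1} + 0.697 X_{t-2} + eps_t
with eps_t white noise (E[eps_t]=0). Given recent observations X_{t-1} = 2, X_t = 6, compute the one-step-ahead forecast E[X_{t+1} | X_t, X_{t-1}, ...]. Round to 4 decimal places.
E[X_{t+1} \mid \mathcal F_t] = 2.3120

For an AR(p) model X_t = c + sum_i phi_i X_{t-i} + eps_t, the
one-step-ahead conditional mean is
  E[X_{t+1} | X_t, ...] = c + sum_i phi_i X_{t+1-i}.
Substitute known values:
  E[X_{t+1} | ...] = (0.153) * (6) + (0.697) * (2)
                   = 2.3120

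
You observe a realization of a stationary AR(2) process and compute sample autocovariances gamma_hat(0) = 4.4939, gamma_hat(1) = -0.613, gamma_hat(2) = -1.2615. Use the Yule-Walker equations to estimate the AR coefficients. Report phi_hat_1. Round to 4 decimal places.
\hat\phi_{1} = -0.1780

The Yule-Walker equations for an AR(p) process read, in matrix form,
  Gamma_p phi = r_p,   with   (Gamma_p)_{ij} = gamma(|i - j|),
                       (r_p)_i = gamma(i),   i,j = 1..p.
Substitute the sample gammas (Toeplitz matrix and right-hand side of size 2):
  Gamma_p = [[4.4939, -0.613], [-0.613, 4.4939]]
  r_p     = [-0.613, -1.2615]
Written out:
  4.4939 phi_1 - 0.613 phi_2 = -0.613
  -0.613 phi_1 + 4.4939 phi_2 = -1.2615
Solve by Cramer's rule:
  det = gamma(0)^2 - gamma(1)^2 = (4.4939)^2 - (-0.613)^2 = 20.19513721 - 0.375769 = 19.81936821
  phi_hat_1 = [gamma(1) gamma(0) - gamma(1) gamma(2)] / det = [(-0.613)(4.4939) - (-0.613)(-1.2615)] / 19.81936821 = -3.5280602 / 19.81936821 = -0.178
  phi_hat_2 = [gamma(0) gamma(2) - gamma(1)^2] / det = [(4.4939)(-1.2615) - (-0.613)^2] / 19.81936821 = -6.04482385 / 19.81936821 = -0.305
So phi_hat = [-0.1780, -0.3050].
Therefore phi_hat_1 = -0.1780.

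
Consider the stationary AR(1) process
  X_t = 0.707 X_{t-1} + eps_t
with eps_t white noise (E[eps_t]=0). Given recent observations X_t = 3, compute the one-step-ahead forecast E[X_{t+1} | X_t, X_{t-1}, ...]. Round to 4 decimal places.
E[X_{t+1} \mid \mathcal F_t] = 2.1210

For an AR(p) model X_t = c + sum_i phi_i X_{t-i} + eps_t, the
one-step-ahead conditional mean is
  E[X_{t+1} | X_t, ...] = c + sum_i phi_i X_{t+1-i}.
Substitute known values:
  E[X_{t+1} | ...] = (0.707) * (3)
                   = 2.1210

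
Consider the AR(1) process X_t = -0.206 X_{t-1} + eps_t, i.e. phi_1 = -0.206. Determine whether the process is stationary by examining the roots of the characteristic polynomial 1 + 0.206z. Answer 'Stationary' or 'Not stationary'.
\text{Stationary}

The AR(p) characteristic polynomial is P(z) = 1 + 0.206z.
Stationarity requires all roots to lie outside the unit circle, i.e. |z| > 1 for every root.
This is linear in z: 1 + (0.206) z = 0  =>  z = -1/(0.206) = -4.854369,  |z| = 4.854369.
Moduli of all roots: 4.8544.
All moduli strictly greater than 1? Yes.
Verdict: Stationary.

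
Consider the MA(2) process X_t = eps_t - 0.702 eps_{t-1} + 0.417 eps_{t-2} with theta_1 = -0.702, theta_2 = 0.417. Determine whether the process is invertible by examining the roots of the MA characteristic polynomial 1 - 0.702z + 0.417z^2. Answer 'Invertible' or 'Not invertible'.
\text{Invertible}

The MA(q) characteristic polynomial is P(z) = 1 - 0.702z + 0.417z^2.
Invertibility requires all roots to lie outside the unit circle, i.e. |z| > 1 for every root.
Set 1 + (-0.702) z + (0.417) z^2 = 0, i.e. a z^2 + b z + c = 0 with a = 0.417, b = -0.702, c = 1.
Discriminant D = b^2 - 4ac = (-0.702)^2 - 4*(0.417)*1 = 0.492804 - (1.668) = -1.175196.
D < 0, so the roots are the complex-conjugate pair z = (-b +/- i sqrt(-D)) / (2a) = 0.8417 +/- 1.2998i.
For a conjugate pair |z|^2 = z * conj(z) = (product of roots) = c/a = 1/(0.417) = 2.398082, so |z| = sqrt(2.398082) = 1.5486 for both roots.
Moduli of all roots: 1.5486, 1.5486.
All moduli strictly greater than 1? Yes.
Verdict: Invertible.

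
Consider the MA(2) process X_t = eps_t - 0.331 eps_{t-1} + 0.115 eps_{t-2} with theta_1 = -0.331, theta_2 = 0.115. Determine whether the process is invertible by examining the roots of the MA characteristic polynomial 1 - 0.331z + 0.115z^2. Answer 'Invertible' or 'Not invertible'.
\text{Invertible}

The MA(q) characteristic polynomial is P(z) = 1 - 0.331z + 0.115z^2.
Invertibility requires all roots to lie outside the unit circle, i.e. |z| > 1 for every root.
Set 1 + (-0.331) z + (0.115) z^2 = 0, i.e. a z^2 + b z + c = 0 with a = 0.115, b = -0.331, c = 1.
Discriminant D = b^2 - 4ac = (-0.331)^2 - 4*(0.115)*1 = 0.109561 - (0.46) = -0.350439.
D < 0, so the roots are the complex-conjugate pair z = (-b +/- i sqrt(-D)) / (2a) = 1.4391 +/- 2.5738i.
For a conjugate pair |z|^2 = z * conj(z) = (product of roots) = c/a = 1/(0.115) = 8.695652, so |z| = sqrt(8.695652) = 2.9488 for both roots.
Moduli of all roots: 2.9488, 2.9488.
All moduli strictly greater than 1? Yes.
Verdict: Invertible.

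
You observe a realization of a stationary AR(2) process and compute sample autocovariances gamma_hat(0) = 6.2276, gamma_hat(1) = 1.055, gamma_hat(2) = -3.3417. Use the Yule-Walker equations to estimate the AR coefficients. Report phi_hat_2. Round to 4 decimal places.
\hat\phi_{2} = -0.5820

The Yule-Walker equations for an AR(p) process read, in matrix form,
  Gamma_p phi = r_p,   with   (Gamma_p)_{ij} = gamma(|i - j|),
                       (r_p)_i = gamma(i),   i,j = 1..p.
Substitute the sample gammas (Toeplitz matrix and right-hand side of size 2):
  Gamma_p = [[6.2276, 1.055], [1.055, 6.2276]]
  r_p     = [1.055, -3.3417]
Written out:
  6.2276 phi_1 + 1.055 phi_2 = 1.055
  1.055 phi_1 + 6.2276 phi_2 = -3.3417
Solve by Cramer's rule:
  det = gamma(0)^2 - gamma(1)^2 = (6.2276)^2 - (1.055)^2 = 38.78300176 - 1.113025 = 37.66997676
  phi_hat_1 = [gamma(1) gamma(0) - gamma(1) gamma(2)] / det = [(1.055)(6.2276) - (1.055)(-3.3417)] / 37.66997676 = 10.0956115 / 37.66997676 = 0.268
  phi_hat_2 = [gamma(0) gamma(2) - gamma(1)^2] / det = [(6.2276)(-3.3417) - (1.055)^2] / 37.66997676 = -21.92379592 / 37.66997676 = -0.582
So phi_hat = [0.2680, -0.5820].
Therefore phi_hat_2 = -0.5820.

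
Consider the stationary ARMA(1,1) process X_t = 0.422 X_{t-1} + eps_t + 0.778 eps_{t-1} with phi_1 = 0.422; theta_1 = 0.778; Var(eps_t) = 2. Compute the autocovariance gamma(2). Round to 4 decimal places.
\gamma(2) = 1.6368

Multiply the model equation by X_{t-k} and take expectations. With theta_0 = psi_0 = 1 and psi_j the MA(infinity) weights, this gives
  gamma(k) - sum_i phi_i gamma(k-i) = c_k,
  c_k = sigma^2 * sum_{j=k..q} theta_j psi_{j-k}   (c_k = 0 for k > q),
using gamma(-m) = gamma(m).
psi-weights needed (psi_j = theta_j + sum_i phi_i psi_{j-i}):
  psi_1 = theta_1 + phi_1 = 0.778 + (0.422) = 1.2
Right-hand sides:
  c_0 = sigma^2 (1 + theta_1 psi_1) = 2 * (1 + (0.778)(1.2)) = 2 * 1.9336 = 3.8672
  c_1 = sigma^2 theta_1 = 2 * (0.778) = 1.556
  c_2 = 0
Equations for k = 0 and k = 1 (AR order 1):
  gamma(0) = phi_1 gamma(1) + c_0
  gamma(1) = phi_1 gamma(0) + c_1
Substituting the second into the first: gamma(0) (1 - phi_1^2) = c_0 + phi_1 c_1, so
  gamma(0) = (c_0 + phi_1 c_1) / (1 - phi_1^2) = (3.8672 + (0.422)(1.556)) / (1 - (0.422)^2) = 4.523832 / 0.821916 = 5.504008.
  gamma(1) = phi_1 gamma(0) + c_1 = (0.422)(5.504008) + (1.556) = 3.878691.
For k = 2 (> q): gamma(2) = phi_1 gamma(1) = (0.422)(3.878691) = 1.636808.
Therefore gamma(2) = 1.6368 (to 4 decimal places).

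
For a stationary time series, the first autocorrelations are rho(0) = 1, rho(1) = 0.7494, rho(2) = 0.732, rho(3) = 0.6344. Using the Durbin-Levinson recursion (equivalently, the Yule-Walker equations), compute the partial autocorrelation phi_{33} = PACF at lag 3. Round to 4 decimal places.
\phi_{33} = 0.0209

The PACF at lag k is phi_{kk}, the last component of the solution
to the Yule-Walker system G_k phi = r_k where
  (G_k)_{ij} = rho(|i - j|), (r_k)_i = rho(i), i,j = 1..k.
Equivalently, Durbin-Levinson gives phi_{kk} iteratively:
  phi_{11} = rho(1)
  phi_{kk} = [rho(k) - sum_{j=1..k-1} phi_{k-1,j} rho(k-j)]
            / [1 - sum_{j=1..k-1} phi_{k-1,j} rho(j)],
  phi_{k,j} = phi_{k-1,j} - phi_{kk} phi_{k-1,k-j},  j = 1..k-1.
Step k = 1:
  phi_11 = rho(1) = 0.7494.
Step k = 2:
  phi_22 = [rho(2) - phi_11 rho(1)] / [1 - phi_11 rho(1)] = [0.732 - (0.7494)(0.7494)] / [1 - (0.7494)(0.7494)]
         = 0.17039964 / 0.43839964 = 0.388686.
  Update: phi_21 = phi_11 - phi_22 phi_11 = 0.7494 - (0.388686)(0.7494) = 0.458119.
Step k = 3:
  phi_33 = [rho(3) - phi_21 rho(2) - phi_22 rho(1)] / [1 - phi_21 rho(1) - phi_22 rho(2)]
    numerator   = 0.6344 - (0.458119)(0.732) - (0.388686)(0.7494) = 0.00777589
    denominator = 1 - (0.458119)(0.7494) - (0.388686)(0.732) = 0.37216775
  phi_33 = 0.00777589 / 0.37216775 = 0.0209.
Therefore phi_{33} = 0.0209.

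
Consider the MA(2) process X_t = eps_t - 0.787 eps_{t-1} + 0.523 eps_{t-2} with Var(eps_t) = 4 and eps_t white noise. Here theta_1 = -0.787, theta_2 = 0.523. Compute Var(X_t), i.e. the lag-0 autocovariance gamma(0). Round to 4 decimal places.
\gamma(0) = 7.5716

For an MA(q) process X_t = eps_t + sum_i theta_i eps_{t-i} with
Var(eps_t) = sigma^2, the variance is
  gamma(0) = sigma^2 * (1 + sum_i theta_i^2).
  sum_i theta_i^2 = (-0.787)^2 + (0.523)^2 = 0.619369 + 0.273529 = 0.892898.
  gamma(0) = 4 * (1 + 0.892898) = 4 * 1.892898 = 7.571592, which rounds to 7.5716.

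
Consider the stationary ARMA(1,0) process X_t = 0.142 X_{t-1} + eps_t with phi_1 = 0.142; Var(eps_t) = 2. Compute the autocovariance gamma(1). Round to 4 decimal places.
\gamma(1) = 0.2898

Multiply the model equation by X_{t-k} and take expectations. With theta_0 = psi_0 = 1 and psi_j the MA(infinity) weights, this gives
  gamma(k) - sum_i phi_i gamma(k-i) = c_k,
  c_k = sigma^2 * sum_{j=k..q} theta_j psi_{j-k}   (c_k = 0 for k > q),
using gamma(-m) = gamma(m).
Pure AR (q = 0): c_0 = sigma^2 = 2, c_k = 0 for k >= 1.
Equations for k = 0 and k = 1 (AR order 1):
  gamma(0) = phi_1 gamma(1) + c_0
  gamma(1) = phi_1 gamma(0) + c_1
Substituting the second into the first: gamma(0) (1 - phi_1^2) = c_0 + phi_1 c_1, so
  gamma(0) = c_0 / (1 - phi_1^2) = 2 / (1 - (0.142)^2) = 2 / 0.979836 = 2.041158.
  gamma(1) = phi_1 gamma(0) = (0.142)(2.041158) = 0.289844.
Therefore gamma(1) = 0.2898 (to 4 decimal places).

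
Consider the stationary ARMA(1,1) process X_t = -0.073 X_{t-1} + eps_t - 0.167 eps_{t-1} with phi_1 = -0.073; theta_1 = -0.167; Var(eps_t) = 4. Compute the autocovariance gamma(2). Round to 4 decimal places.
\gamma(2) = 0.0713

Multiply the model equation by X_{t-k} and take expectations. With theta_0 = psi_0 = 1 and psi_j the MA(infinity) weights, this gives
  gamma(k) - sum_i phi_i gamma(k-i) = c_k,
  c_k = sigma^2 * sum_{j=k..q} theta_j psi_{j-k}   (c_k = 0 for k > q),
using gamma(-m) = gamma(m).
psi-weights needed (psi_j = theta_j + sum_i phi_i psi_{j-i}):
  psi_1 = theta_1 + phi_1 = -0.167 + (-0.073) = -0.24
Right-hand sides:
  c_0 = sigma^2 (1 + theta_1 psi_1) = 4 * (1 + (-0.167)(-0.24)) = 4 * 1.04008 = 4.16032
  c_1 = sigma^2 theta_1 = 4 * (-0.167) = -0.668
  c_2 = 0
Equations for k = 0 and k = 1 (AR order 1):
  gamma(0) = phi_1 gamma(1) + c_0
  gamma(1) = phi_1 gamma(0) + c_1
Substituting the second into the first: gamma(0) (1 - phi_1^2) = c_0 + phi_1 c_1, so
  gamma(0) = (c_0 + phi_1 c_1) / (1 - phi_1^2) = (4.16032 + (-0.073)(-0.668)) / (1 - (-0.073)^2) = 4.209084 / 0.994671 = 4.231634.
  gamma(1) = phi_1 gamma(0) + c_1 = (-0.073)(4.231634) + (-0.668) = -0.976909.
For k = 2 (> q): gamma(2) = phi_1 gamma(1) = (-0.073)(-0.976909) = 0.071314.
Therefore gamma(2) = 0.0713 (to 4 decimal places).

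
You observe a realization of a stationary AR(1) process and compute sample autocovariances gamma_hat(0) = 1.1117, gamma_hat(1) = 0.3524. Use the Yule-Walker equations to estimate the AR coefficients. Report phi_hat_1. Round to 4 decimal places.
\hat\phi_{1} = 0.3170

The Yule-Walker equations for an AR(p) process read, in matrix form,
  Gamma_p phi = r_p,   with   (Gamma_p)_{ij} = gamma(|i - j|),
                       (r_p)_i = gamma(i),   i,j = 1..p.
Substitute the sample gammas (Toeplitz matrix and right-hand side of size 1):
  Gamma_p = [[1.1117]]
  r_p     = [0.3524]
With p = 1 this is the single equation gamma(0) phi_1 = gamma(1):
  phi_hat_1 = gamma(1) / gamma(0) = 0.3524 / 1.1117 = 0.3170.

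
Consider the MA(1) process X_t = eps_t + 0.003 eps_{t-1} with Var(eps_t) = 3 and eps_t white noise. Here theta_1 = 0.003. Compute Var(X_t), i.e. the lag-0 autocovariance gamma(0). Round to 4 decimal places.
\gamma(0) = 3.0000

For an MA(q) process X_t = eps_t + sum_i theta_i eps_{t-i} with
Var(eps_t) = sigma^2, the variance is
  gamma(0) = sigma^2 * (1 + sum_i theta_i^2).
  sum_i theta_i^2 = (0.003)^2 = 0.000009.
  gamma(0) = 3 * (1 + 0.000009) = 3 * 1.000009 = 3.000027, which rounds to 3.0000.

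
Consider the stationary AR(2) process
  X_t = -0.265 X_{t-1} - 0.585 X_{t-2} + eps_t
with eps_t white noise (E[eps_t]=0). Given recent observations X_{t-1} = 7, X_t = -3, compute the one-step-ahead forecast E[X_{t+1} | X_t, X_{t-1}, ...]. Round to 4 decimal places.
E[X_{t+1} \mid \mathcal F_t] = -3.3000

For an AR(p) model X_t = c + sum_i phi_i X_{t-i} + eps_t, the
one-step-ahead conditional mean is
  E[X_{t+1} | X_t, ...] = c + sum_i phi_i X_{t+1-i}.
Substitute known values:
  E[X_{t+1} | ...] = (-0.265) * (-3) + (-0.585) * (7)
                   = -3.3000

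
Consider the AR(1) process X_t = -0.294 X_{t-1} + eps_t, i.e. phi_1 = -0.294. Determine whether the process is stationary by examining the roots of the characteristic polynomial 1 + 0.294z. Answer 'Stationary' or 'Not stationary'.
\text{Stationary}

The AR(p) characteristic polynomial is P(z) = 1 + 0.294z.
Stationarity requires all roots to lie outside the unit circle, i.e. |z| > 1 for every root.
This is linear in z: 1 + (0.294) z = 0  =>  z = -1/(0.294) = -3.401361,  |z| = 3.401361.
Moduli of all roots: 3.4014.
All moduli strictly greater than 1? Yes.
Verdict: Stationary.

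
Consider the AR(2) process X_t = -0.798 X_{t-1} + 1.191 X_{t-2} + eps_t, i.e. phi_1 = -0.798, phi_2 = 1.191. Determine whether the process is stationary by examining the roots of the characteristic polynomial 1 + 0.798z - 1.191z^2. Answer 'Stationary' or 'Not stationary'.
\text{Not stationary}

The AR(p) characteristic polynomial is P(z) = 1 + 0.798z - 1.191z^2.
Stationarity requires all roots to lie outside the unit circle, i.e. |z| > 1 for every root.
Set 1 + (0.798) z + (-1.191) z^2 = 0, i.e. a z^2 + b z + c = 0 with a = -1.191, b = 0.798, c = 1.
Discriminant D = b^2 - 4ac = (0.798)^2 - 4*(-1.191)*1 = 0.636804 - (-4.764) = 5.400804.
D >= 0, so the roots are real: z = (-b +/- sqrt(D)) / (2a) = (-0.798 +/- 2.323963) / (-2.382).
  z_1 = (-0.798 + 2.323963) / (-2.382) = -0.6406,   |z_1| = 0.6406.
  z_2 = (-0.798 - 2.323963) / (-2.382) = 1.3106,   |z_2| = 1.3106.
Moduli of all roots: 0.6406, 1.3106.
All moduli strictly greater than 1? No.
Verdict: Not stationary.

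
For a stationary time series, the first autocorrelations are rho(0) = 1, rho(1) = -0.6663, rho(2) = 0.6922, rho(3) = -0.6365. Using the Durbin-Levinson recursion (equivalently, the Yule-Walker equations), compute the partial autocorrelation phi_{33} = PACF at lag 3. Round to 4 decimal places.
\phi_{33} = -0.1881

The PACF at lag k is phi_{kk}, the last component of the solution
to the Yule-Walker system G_k phi = r_k where
  (G_k)_{ij} = rho(|i - j|), (r_k)_i = rho(i), i,j = 1..k.
Equivalently, Durbin-Levinson gives phi_{kk} iteratively:
  phi_{11} = rho(1)
  phi_{kk} = [rho(k) - sum_{j=1..k-1} phi_{k-1,j} rho(k-j)]
            / [1 - sum_{j=1..k-1} phi_{k-1,j} rho(j)],
  phi_{k,j} = phi_{k-1,j} - phi_{kk} phi_{k-1,k-j},  j = 1..k-1.
Step k = 1:
  phi_11 = rho(1) = -0.6663.
Step k = 2:
  phi_22 = [rho(2) - phi_11 rho(1)] / [1 - phi_11 rho(1)] = [0.6922 - (-0.6663)(-0.6663)] / [1 - (-0.6663)(-0.6663)]
         = 0.24824431 / 0.55604431 = 0.446447.
  Update: phi_21 = phi_11 - phi_22 phi_11 = -0.6663 - (0.446447)(-0.6663) = -0.368832.
Step k = 3:
  phi_33 = [rho(3) - phi_21 rho(2) - phi_22 rho(1)] / [1 - phi_21 rho(1) - phi_22 rho(2)]
    numerator   = -0.6365 - (-0.368832)(0.6922) - (0.446447)(-0.6663) = -0.0837266
    denominator = 1 - (-0.368832)(-0.6663) - (0.446447)(0.6922) = 0.44521638
  phi_33 = -0.0837266 / 0.44521638 = -0.1881.
Therefore phi_{33} = -0.1881.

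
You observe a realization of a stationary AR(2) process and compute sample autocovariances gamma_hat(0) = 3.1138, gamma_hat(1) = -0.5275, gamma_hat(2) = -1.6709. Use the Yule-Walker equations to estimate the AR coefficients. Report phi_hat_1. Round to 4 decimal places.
\hat\phi_{1} = -0.2680

The Yule-Walker equations for an AR(p) process read, in matrix form,
  Gamma_p phi = r_p,   with   (Gamma_p)_{ij} = gamma(|i - j|),
                       (r_p)_i = gamma(i),   i,j = 1..p.
Substitute the sample gammas (Toeplitz matrix and right-hand side of size 2):
  Gamma_p = [[3.1138, -0.5275], [-0.5275, 3.1138]]
  r_p     = [-0.5275, -1.6709]
Written out:
  3.1138 phi_1 - 0.5275 phi_2 = -0.5275
  -0.5275 phi_1 + 3.1138 phi_2 = -1.6709
Solve by Cramer's rule:
  det = gamma(0)^2 - gamma(1)^2 = (3.1138)^2 - (-0.5275)^2 = 9.69575044 - 0.27825625 = 9.41749419
  phi_hat_1 = [gamma(1) gamma(0) - gamma(1) gamma(2)] / det = [(-0.5275)(3.1138) - (-0.5275)(-1.6709)] / 9.41749419 = -2.52392925 / 9.41749419 = -0.268
  phi_hat_2 = [gamma(0) gamma(2) - gamma(1)^2] / det = [(3.1138)(-1.6709) - (-0.5275)^2] / 9.41749419 = -5.48110467 / 9.41749419 = -0.582
So phi_hat = [-0.2680, -0.5820].
Therefore phi_hat_1 = -0.2680.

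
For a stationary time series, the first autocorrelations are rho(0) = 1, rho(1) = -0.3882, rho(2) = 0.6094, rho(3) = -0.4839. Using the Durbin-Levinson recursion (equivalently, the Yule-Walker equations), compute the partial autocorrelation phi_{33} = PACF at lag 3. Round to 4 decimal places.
\phi_{33} = -0.2750

The PACF at lag k is phi_{kk}, the last component of the solution
to the Yule-Walker system G_k phi = r_k where
  (G_k)_{ij} = rho(|i - j|), (r_k)_i = rho(i), i,j = 1..k.
Equivalently, Durbin-Levinson gives phi_{kk} iteratively:
  phi_{11} = rho(1)
  phi_{kk} = [rho(k) - sum_{j=1..k-1} phi_{k-1,j} rho(k-j)]
            / [1 - sum_{j=1..k-1} phi_{k-1,j} rho(j)],
  phi_{k,j} = phi_{k-1,j} - phi_{kk} phi_{k-1,k-j},  j = 1..k-1.
Step k = 1:
  phi_11 = rho(1) = -0.3882.
Step k = 2:
  phi_22 = [rho(2) - phi_11 rho(1)] / [1 - phi_11 rho(1)] = [0.6094 - (-0.3882)(-0.3882)] / [1 - (-0.3882)(-0.3882)]
         = 0.45870076 / 0.84930076 = 0.540092.
  Update: phi_21 = phi_11 - phi_22 phi_11 = -0.3882 - (0.540092)(-0.3882) = -0.178536.
Step k = 3:
  phi_33 = [rho(3) - phi_21 rho(2) - phi_22 rho(1)] / [1 - phi_21 rho(1) - phi_22 rho(2)]
    numerator   = -0.4839 - (-0.178536)(0.6094) - (0.540092)(-0.3882) = -0.16543623
    denominator = 1 - (-0.178536)(-0.3882) - (0.540092)(0.6094) = 0.60156003
  phi_33 = -0.16543623 / 0.60156003 = -0.275.
Therefore phi_{33} = -0.2750.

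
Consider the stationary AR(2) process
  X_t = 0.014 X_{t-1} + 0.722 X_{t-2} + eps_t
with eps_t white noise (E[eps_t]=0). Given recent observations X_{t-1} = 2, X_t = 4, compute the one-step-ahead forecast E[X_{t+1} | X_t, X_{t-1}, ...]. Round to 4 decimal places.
E[X_{t+1} \mid \mathcal F_t] = 1.5000

For an AR(p) model X_t = c + sum_i phi_i X_{t-i} + eps_t, the
one-step-ahead conditional mean is
  E[X_{t+1} | X_t, ...] = c + sum_i phi_i X_{t+1-i}.
Substitute known values:
  E[X_{t+1} | ...] = (0.014) * (4) + (0.722) * (2)
                   = 1.5000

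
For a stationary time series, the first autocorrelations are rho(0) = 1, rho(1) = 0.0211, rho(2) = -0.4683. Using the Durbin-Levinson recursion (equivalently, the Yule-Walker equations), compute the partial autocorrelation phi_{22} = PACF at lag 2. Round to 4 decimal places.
\phi_{22} = -0.4690

The PACF at lag k is phi_{kk}, the last component of the solution
to the Yule-Walker system G_k phi = r_k where
  (G_k)_{ij} = rho(|i - j|), (r_k)_i = rho(i), i,j = 1..k.
Equivalently, Durbin-Levinson gives phi_{kk} iteratively:
  phi_{11} = rho(1)
  phi_{kk} = [rho(k) - sum_{j=1..k-1} phi_{k-1,j} rho(k-j)]
            / [1 - sum_{j=1..k-1} phi_{k-1,j} rho(j)],
  phi_{k,j} = phi_{k-1,j} - phi_{kk} phi_{k-1,k-j},  j = 1..k-1.
Step k = 1:
  phi_11 = rho(1) = 0.0211.
Step k = 2:
  phi_22 = [rho(2) - phi_11 rho(1)] / [1 - phi_11 rho(1)] = [-0.4683 - (0.0211)(0.0211)] / [1 - (0.0211)(0.0211)]
         = -0.46874521 / 0.99955479 = -0.469.
Therefore phi_{22} = -0.4690.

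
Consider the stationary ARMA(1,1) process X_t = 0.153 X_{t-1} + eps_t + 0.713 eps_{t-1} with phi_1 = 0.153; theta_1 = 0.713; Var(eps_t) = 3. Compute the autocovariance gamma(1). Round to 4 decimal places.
\gamma(1) = 2.9505

Multiply the model equation by X_{t-k} and take expectations. With theta_0 = psi_0 = 1 and psi_j the MA(infinity) weights, this gives
  gamma(k) - sum_i phi_i gamma(k-i) = c_k,
  c_k = sigma^2 * sum_{j=k..q} theta_j psi_{j-k}   (c_k = 0 for k > q),
using gamma(-m) = gamma(m).
psi-weights needed (psi_j = theta_j + sum_i phi_i psi_{j-i}):
  psi_1 = theta_1 + phi_1 = 0.713 + (0.153) = 0.866
Right-hand sides:
  c_0 = sigma^2 (1 + theta_1 psi_1) = 3 * (1 + (0.713)(0.866)) = 3 * 1.617458 = 4.852374
  c_1 = sigma^2 theta_1 = 3 * (0.713) = 2.139
  c_2 = 0
Equations for k = 0 and k = 1 (AR order 1):
  gamma(0) = phi_1 gamma(1) + c_0
  gamma(1) = phi_1 gamma(0) + c_1
Substituting the second into the first: gamma(0) (1 - phi_1^2) = c_0 + phi_1 c_1, so
  gamma(0) = (c_0 + phi_1 c_1) / (1 - phi_1^2) = (4.852374 + (0.153)(2.139)) / (1 - (0.153)^2) = 5.179641 / 0.976591 = 5.303798.
  gamma(1) = phi_1 gamma(0) + c_1 = (0.153)(5.303798) + (2.139) = 2.950481.
Therefore gamma(1) = 2.9505 (to 4 decimal places).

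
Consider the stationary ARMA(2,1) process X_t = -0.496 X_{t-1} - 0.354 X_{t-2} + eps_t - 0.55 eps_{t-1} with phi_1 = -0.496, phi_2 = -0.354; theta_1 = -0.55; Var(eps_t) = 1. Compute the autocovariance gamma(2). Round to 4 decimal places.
\gamma(2) = -0.1866

Multiply the model equation by X_{t-k} and take expectations. With theta_0 = psi_0 = 1 and psi_j the MA(infinity) weights, this gives
  gamma(k) - sum_i phi_i gamma(k-i) = c_k,
  c_k = sigma^2 * sum_{j=k..q} theta_j psi_{j-k}   (c_k = 0 for k > q),
using gamma(-m) = gamma(m).
psi-weights needed (psi_j = theta_j + sum_i phi_i psi_{j-i}):
  psi_1 = theta_1 + phi_1 = -0.55 + (-0.496) = -1.046
Right-hand sides:
  c_0 = sigma^2 (1 + theta_1 psi_1) = 1 * (1 + (-0.55)(-1.046)) = 1 * 1.5753 = 1.5753
  c_1 = sigma^2 theta_1 = 1 * (-0.55) = -0.55
  c_2 = 0
Equations for k = 0, 1, 2 (AR order 2, c_2 = 0):
  (E0) gamma(0) = phi_1 gamma(1) + phi_2 gamma(2) + c_0
  (E1) gamma(1) = phi_1 gamma(0) + phi_2 gamma(1) + c_1
  (E2) gamma(2) = phi_1 gamma(1) + phi_2 gamma(0)
From (E1): gamma(1) = A gamma(0) + B with
  A = phi_1 / (1 - phi_2) = -0.496 / 1.354 = -0.366322,   B = c_1 / (1 - phi_2) = -0.55 / 1.354 = -0.406204.
Insert (E2) into (E0): gamma(0) (1 - phi_2^2) = phi_1 (1 + phi_2) gamma(1) + c_0.
  phi_1 (1 + phi_2) = (-0.496)(0.646) = -0.320416,   1 - phi_2^2 = 0.874684.
Replace gamma(1) by A gamma(0) + B and collect gamma(0):
  gamma(0) [0.874684 - (-0.320416)(-0.366322)] = (-0.320416)(-0.406204) + 1.5753
  gamma(0) * 0.757309 = 1.705454
  gamma(0) = 1.705454 / 0.757309 = 2.251994.
  gamma(1) = A gamma(0) + B = (-0.366322)(2.251994) + (-0.406204) = -1.231159.
  gamma(2) = phi_1 gamma(1) + phi_2 gamma(0) = (-0.496)(-1.231159) + (-0.354)(2.251994) = -0.186551.
Therefore gamma(2) = -0.1866 (to 4 decimal places).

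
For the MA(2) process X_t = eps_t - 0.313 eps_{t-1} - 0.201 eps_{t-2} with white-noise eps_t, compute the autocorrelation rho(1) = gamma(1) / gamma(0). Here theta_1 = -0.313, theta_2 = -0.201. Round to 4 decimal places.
\rho(1) = -0.2197

For an MA(q) process with theta_0 = 1, the autocovariance is
  gamma(k) = sigma^2 * sum_{i=0..q-k} theta_i * theta_{i+k},
and rho(k) = gamma(k) / gamma(0). Sigma^2 cancels.
  numerator   = (1)*(-0.313) + (-0.313)*(-0.201) = -0.250087.
  denominator = (1)^2 + (-0.313)^2 + (-0.201)^2 = 1.13837.
  rho(1) = -0.250087 / 1.13837 = -0.2197.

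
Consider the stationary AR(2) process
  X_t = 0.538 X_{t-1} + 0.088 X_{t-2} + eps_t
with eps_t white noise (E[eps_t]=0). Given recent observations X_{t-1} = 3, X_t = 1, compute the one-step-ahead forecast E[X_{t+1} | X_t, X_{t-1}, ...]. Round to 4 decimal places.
E[X_{t+1} \mid \mathcal F_t] = 0.8020

For an AR(p) model X_t = c + sum_i phi_i X_{t-i} + eps_t, the
one-step-ahead conditional mean is
  E[X_{t+1} | X_t, ...] = c + sum_i phi_i X_{t+1-i}.
Substitute known values:
  E[X_{t+1} | ...] = (0.538) * (1) + (0.088) * (3)
                   = 0.8020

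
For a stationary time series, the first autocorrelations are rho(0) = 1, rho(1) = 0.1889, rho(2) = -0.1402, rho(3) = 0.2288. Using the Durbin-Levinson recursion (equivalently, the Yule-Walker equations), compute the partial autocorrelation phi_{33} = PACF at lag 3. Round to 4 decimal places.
\phi_{33} = 0.3160

The PACF at lag k is phi_{kk}, the last component of the solution
to the Yule-Walker system G_k phi = r_k where
  (G_k)_{ij} = rho(|i - j|), (r_k)_i = rho(i), i,j = 1..k.
Equivalently, Durbin-Levinson gives phi_{kk} iteratively:
  phi_{11} = rho(1)
  phi_{kk} = [rho(k) - sum_{j=1..k-1} phi_{k-1,j} rho(k-j)]
            / [1 - sum_{j=1..k-1} phi_{k-1,j} rho(j)],
  phi_{k,j} = phi_{k-1,j} - phi_{kk} phi_{k-1,k-j},  j = 1..k-1.
Step k = 1:
  phi_11 = rho(1) = 0.1889.
Step k = 2:
  phi_22 = [rho(2) - phi_11 rho(1)] / [1 - phi_11 rho(1)] = [-0.1402 - (0.1889)(0.1889)] / [1 - (0.1889)(0.1889)]
         = -0.17588321 / 0.96431679 = -0.182392.
  Update: phi_21 = phi_11 - phi_22 phi_11 = 0.1889 - (-0.182392)(0.1889) = 0.223354.
Step k = 3:
  phi_33 = [rho(3) - phi_21 rho(2) - phi_22 rho(1)] / [1 - phi_21 rho(1) - phi_22 rho(2)]
    numerator   = 0.2288 - (0.223354)(-0.1402) - (-0.182392)(0.1889) = 0.29456796
    denominator = 1 - (0.223354)(0.1889) - (-0.182392)(-0.1402) = 0.93223718
  phi_33 = 0.29456796 / 0.93223718 = 0.316.
Therefore phi_{33} = 0.3160.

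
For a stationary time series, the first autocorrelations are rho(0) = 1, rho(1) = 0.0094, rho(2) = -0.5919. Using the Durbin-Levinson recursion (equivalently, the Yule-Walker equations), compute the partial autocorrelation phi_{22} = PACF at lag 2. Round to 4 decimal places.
\phi_{22} = -0.5920

The PACF at lag k is phi_{kk}, the last component of the solution
to the Yule-Walker system G_k phi = r_k where
  (G_k)_{ij} = rho(|i - j|), (r_k)_i = rho(i), i,j = 1..k.
Equivalently, Durbin-Levinson gives phi_{kk} iteratively:
  phi_{11} = rho(1)
  phi_{kk} = [rho(k) - sum_{j=1..k-1} phi_{k-1,j} rho(k-j)]
            / [1 - sum_{j=1..k-1} phi_{k-1,j} rho(j)],
  phi_{k,j} = phi_{k-1,j} - phi_{kk} phi_{k-1,k-j},  j = 1..k-1.
Step k = 1:
  phi_11 = rho(1) = 0.0094.
Step k = 2:
  phi_22 = [rho(2) - phi_11 rho(1)] / [1 - phi_11 rho(1)] = [-0.5919 - (0.0094)(0.0094)] / [1 - (0.0094)(0.0094)]
         = -0.59198836 / 0.99991164 = -0.592.
Therefore phi_{22} = -0.5920.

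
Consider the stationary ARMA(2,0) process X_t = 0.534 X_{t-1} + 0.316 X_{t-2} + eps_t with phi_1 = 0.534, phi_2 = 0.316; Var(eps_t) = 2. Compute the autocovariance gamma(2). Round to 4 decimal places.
\gamma(2) = 4.1700

Multiply the model equation by X_{t-k} and take expectations. With theta_0 = psi_0 = 1 and psi_j the MA(infinity) weights, this gives
  gamma(k) - sum_i phi_i gamma(k-i) = c_k,
  c_k = sigma^2 * sum_{j=k..q} theta_j psi_{j-k}   (c_k = 0 for k > q),
using gamma(-m) = gamma(m).
Pure AR (q = 0): c_0 = sigma^2 = 2, c_k = 0 for k >= 1.
Equations for k = 0, 1, 2 (AR order 2, c_2 = 0):
  (E0) gamma(0) = phi_1 gamma(1) + phi_2 gamma(2) + c_0
  (E1) gamma(1) = phi_1 gamma(0) + phi_2 gamma(1) + c_1
  (E2) gamma(2) = phi_1 gamma(1) + phi_2 gamma(0)
From (E1): gamma(1) = A gamma(0) + B with
  A = phi_1 / (1 - phi_2) = 0.534 / 0.684 = 0.780702,   B = c_1 / (1 - phi_2) = 0 / 0.684 = 0.
Insert (E2) into (E0): gamma(0) (1 - phi_2^2) = phi_1 (1 + phi_2) gamma(1) + c_0.
  phi_1 (1 + phi_2) = (0.534)(1.316) = 0.702744,   1 - phi_2^2 = 0.900144.
Replace gamma(1) by A gamma(0) + B and collect gamma(0):
  gamma(0) [0.900144 - (0.702744)(0.780702)] = c_0 = 2
  gamma(0) * 0.351511 = 2
  gamma(0) = 2 / 0.351511 = 5.68973.
  gamma(1) = A gamma(0) = (0.780702)(5.68973) = 4.441982.
  gamma(2) = phi_1 gamma(1) + phi_2 gamma(0) = (0.534)(4.441982) + (0.316)(5.68973) = 4.169973.
Therefore gamma(2) = 4.1700 (to 4 decimal places).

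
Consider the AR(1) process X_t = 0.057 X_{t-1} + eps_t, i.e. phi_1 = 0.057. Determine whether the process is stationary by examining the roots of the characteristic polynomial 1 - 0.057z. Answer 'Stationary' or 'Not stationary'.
\text{Stationary}

The AR(p) characteristic polynomial is P(z) = 1 - 0.057z.
Stationarity requires all roots to lie outside the unit circle, i.e. |z| > 1 for every root.
This is linear in z: 1 + (-0.057) z = 0  =>  z = -1/(-0.057) = 17.54386,  |z| = 17.54386.
Moduli of all roots: 17.5439.
All moduli strictly greater than 1? Yes.
Verdict: Stationary.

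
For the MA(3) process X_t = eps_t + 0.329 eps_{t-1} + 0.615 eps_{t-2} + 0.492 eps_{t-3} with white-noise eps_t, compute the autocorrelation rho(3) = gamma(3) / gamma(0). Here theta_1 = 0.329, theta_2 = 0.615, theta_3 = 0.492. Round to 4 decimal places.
\rho(3) = 0.2846

For an MA(q) process with theta_0 = 1, the autocovariance is
  gamma(k) = sigma^2 * sum_{i=0..q-k} theta_i * theta_{i+k},
and rho(k) = gamma(k) / gamma(0). Sigma^2 cancels.
  numerator   = (1)*(0.492) = 0.492.
  denominator = (1)^2 + (0.329)^2 + (0.615)^2 + (0.492)^2 = 1.72853.
  rho(3) = 0.492 / 1.72853 = 0.2846.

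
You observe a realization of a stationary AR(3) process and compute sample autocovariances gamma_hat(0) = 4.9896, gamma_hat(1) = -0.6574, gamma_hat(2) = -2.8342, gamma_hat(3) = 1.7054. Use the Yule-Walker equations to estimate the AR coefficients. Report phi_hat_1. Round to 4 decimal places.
\hat\phi_{1} = -0.0750

The Yule-Walker equations for an AR(p) process read, in matrix form,
  Gamma_p phi = r_p,   with   (Gamma_p)_{ij} = gamma(|i - j|),
                       (r_p)_i = gamma(i),   i,j = 1..p.
Substitute the sample gammas (Toeplitz matrix and right-hand side of size 3):
  Gamma_p = [[4.9896, -0.6574, -2.8342], [-0.6574, 4.9896, -0.6574], [-2.8342, -0.6574, 4.9896]]
  r_p     = [-0.6574, -2.8342, 1.7054]
Written out (R1..R3):
  (R1) 4.9896 phi_1 - 0.6574 phi_2 - 2.8342 phi_3 = -0.6574
  (R2) -0.6574 phi_1 + 4.9896 phi_2 - 0.6574 phi_3 = -2.8342
  (R3) -2.8342 phi_1 - 0.6574 phi_2 + 4.9896 phi_3 = 1.7054
Gaussian elimination:
  R2 <- R2 - (-0.6574/4.9896) R1 = R2 - (-0.131754) R1:  4.902985 phi_2 - 1.030817 phi_3 = -2.920815
  R3 <- R3 - (-2.8342/4.9896) R1 = R3 - (-0.568021) R1:  -1.030817 phi_2 + 3.379714 phi_3 = 1.331983
  R3 <- R3 - (-1.030817/4.902985) R2 = R3 - (-0.210243) R2:  3.162992 phi_3 = 0.717902
Back-substitution:
  phi_hat_3 = 0.717902 / 3.162992 = 0.226969
  phi_hat_2 = (-2.920815 - (-1.030817)(0.226969)) / 4.902985 = -0.548003
  phi_hat_1 = (-0.6574 - (-0.6574)(-0.548003) - (-2.8342)(0.226969)) / 4.9896 = -0.075032
So phi_hat = [-0.0750, -0.5480, 0.2270].
Therefore phi_hat_1 = -0.0750.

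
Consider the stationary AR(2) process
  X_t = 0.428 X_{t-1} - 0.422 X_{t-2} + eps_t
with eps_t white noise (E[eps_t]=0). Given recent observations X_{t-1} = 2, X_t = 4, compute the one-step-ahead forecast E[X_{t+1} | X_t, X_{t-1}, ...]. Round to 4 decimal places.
E[X_{t+1} \mid \mathcal F_t] = 0.8680

For an AR(p) model X_t = c + sum_i phi_i X_{t-i} + eps_t, the
one-step-ahead conditional mean is
  E[X_{t+1} | X_t, ...] = c + sum_i phi_i X_{t+1-i}.
Substitute known values:
  E[X_{t+1} | ...] = (0.428) * (4) + (-0.422) * (2)
                   = 0.8680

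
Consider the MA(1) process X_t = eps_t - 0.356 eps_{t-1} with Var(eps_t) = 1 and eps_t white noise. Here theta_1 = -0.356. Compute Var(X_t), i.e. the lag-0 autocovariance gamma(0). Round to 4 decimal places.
\gamma(0) = 1.1267

For an MA(q) process X_t = eps_t + sum_i theta_i eps_{t-i} with
Var(eps_t) = sigma^2, the variance is
  gamma(0) = sigma^2 * (1 + sum_i theta_i^2).
  sum_i theta_i^2 = (-0.356)^2 = 0.126736.
  gamma(0) = 1 * (1 + 0.126736) = 1 * 1.126736 = 1.126736, which rounds to 1.1267.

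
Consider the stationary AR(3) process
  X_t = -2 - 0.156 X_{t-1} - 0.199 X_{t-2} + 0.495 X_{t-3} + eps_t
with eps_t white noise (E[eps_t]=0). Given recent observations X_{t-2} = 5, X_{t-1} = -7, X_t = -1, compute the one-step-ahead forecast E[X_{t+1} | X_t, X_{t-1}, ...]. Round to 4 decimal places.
E[X_{t+1} \mid \mathcal F_t] = 2.0240

For an AR(p) model X_t = c + sum_i phi_i X_{t-i} + eps_t, the
one-step-ahead conditional mean is
  E[X_{t+1} | X_t, ...] = c + sum_i phi_i X_{t+1-i}.
Substitute known values:
  E[X_{t+1} | ...] = -2 + (-0.156) * (-1) + (-0.199) * (-7) + (0.495) * (5)
                   = 2.0240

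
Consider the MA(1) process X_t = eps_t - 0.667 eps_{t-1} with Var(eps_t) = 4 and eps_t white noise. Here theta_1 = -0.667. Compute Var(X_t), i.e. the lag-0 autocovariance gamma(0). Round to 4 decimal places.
\gamma(0) = 5.7796

For an MA(q) process X_t = eps_t + sum_i theta_i eps_{t-i} with
Var(eps_t) = sigma^2, the variance is
  gamma(0) = sigma^2 * (1 + sum_i theta_i^2).
  sum_i theta_i^2 = (-0.667)^2 = 0.444889.
  gamma(0) = 4 * (1 + 0.444889) = 4 * 1.444889 = 5.779556, which rounds to 5.7796.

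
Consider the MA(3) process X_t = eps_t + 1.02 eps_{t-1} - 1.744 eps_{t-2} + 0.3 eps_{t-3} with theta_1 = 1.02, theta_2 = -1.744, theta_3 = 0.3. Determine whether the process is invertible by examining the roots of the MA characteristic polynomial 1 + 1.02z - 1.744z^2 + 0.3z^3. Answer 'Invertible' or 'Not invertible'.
\text{Not invertible}

The MA(q) characteristic polynomial is P(z) = 1 + 1.02z - 1.744z^2 + 0.3z^3.
Invertibility requires all roots to lie outside the unit circle, i.e. |z| > 1 for every root.
Degree 3: look for a simple real root z0 first, then factor out (1 - z/z0) and solve the remaining quadratic.
Testing z0 = 5: P(5) = 1 + (1.02)(5) + (-1.744)(5)^2 + (0.3)(5)^3
  = 1 + (5.1) + (-43.6) + (37.5) = 0.  So z_0 = 5 is a root, |z_0| = 5.
Divide out the factor (1 - 0.2 z) = (1 - z/z0) (since 1/z0 = 0.2):
  P(z) = (1 - 0.2 z)(1 + (1.22) z + (-1.5) z^2)
  [check: z-coef 1.22 - (0.2) = 1.02; z^2-coef -1.5 - (0.2)(1.22) = -1.744; z^3-coef -(0.2)(-1.5) = 0.3.]
Remaining roots from the quadratic factor 1 + (1.22) z + (-1.5) z^2:
  Set 1 + (1.22) z + (-1.5) z^2 = 0, i.e. a z^2 + b z + c = 0 with a = -1.5, b = 1.22, c = 1.
  Discriminant D = b^2 - 4ac = (1.22)^2 - 4*(-1.5)*1 = 1.4884 - (-6) = 7.4884.
  D >= 0, so the roots are real: z = (-b +/- sqrt(D)) / (2a) = (-1.22 +/- 2.736494) / (-3).
    z_1 = (-1.22 + 2.736494) / (-3) = -0.5055,   |z_1| = 0.5055.
    z_2 = (-1.22 - 2.736494) / (-3) = 1.3188,   |z_2| = 1.3188.
Moduli of all roots: 5.0000, 0.5055, 1.3188.
All moduli strictly greater than 1? No.
Verdict: Not invertible.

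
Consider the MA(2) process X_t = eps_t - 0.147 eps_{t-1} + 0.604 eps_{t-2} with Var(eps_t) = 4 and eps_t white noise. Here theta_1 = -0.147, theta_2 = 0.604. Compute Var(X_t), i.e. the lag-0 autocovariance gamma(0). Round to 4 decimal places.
\gamma(0) = 5.5457

For an MA(q) process X_t = eps_t + sum_i theta_i eps_{t-i} with
Var(eps_t) = sigma^2, the variance is
  gamma(0) = sigma^2 * (1 + sum_i theta_i^2).
  sum_i theta_i^2 = (-0.147)^2 + (0.604)^2 = 0.021609 + 0.364816 = 0.386425.
  gamma(0) = 4 * (1 + 0.386425) = 4 * 1.386425 = 5.5457.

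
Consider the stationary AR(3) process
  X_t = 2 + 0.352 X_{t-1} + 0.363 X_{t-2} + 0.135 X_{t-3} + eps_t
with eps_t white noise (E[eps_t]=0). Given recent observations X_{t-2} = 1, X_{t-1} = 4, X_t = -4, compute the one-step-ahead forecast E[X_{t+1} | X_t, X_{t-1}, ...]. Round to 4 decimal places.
E[X_{t+1} \mid \mathcal F_t] = 2.1790

For an AR(p) model X_t = c + sum_i phi_i X_{t-i} + eps_t, the
one-step-ahead conditional mean is
  E[X_{t+1} | X_t, ...] = c + sum_i phi_i X_{t+1-i}.
Substitute known values:
  E[X_{t+1} | ...] = 2 + (0.352) * (-4) + (0.363) * (4) + (0.135) * (1)
                   = 2.1790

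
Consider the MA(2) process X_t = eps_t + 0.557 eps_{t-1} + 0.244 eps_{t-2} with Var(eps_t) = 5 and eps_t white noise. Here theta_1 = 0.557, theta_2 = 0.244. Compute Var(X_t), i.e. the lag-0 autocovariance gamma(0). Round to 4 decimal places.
\gamma(0) = 6.8489

For an MA(q) process X_t = eps_t + sum_i theta_i eps_{t-i} with
Var(eps_t) = sigma^2, the variance is
  gamma(0) = sigma^2 * (1 + sum_i theta_i^2).
  sum_i theta_i^2 = (0.557)^2 + (0.244)^2 = 0.310249 + 0.059536 = 0.369785.
  gamma(0) = 5 * (1 + 0.369785) = 5 * 1.369785 = 6.848925, which rounds to 6.8489.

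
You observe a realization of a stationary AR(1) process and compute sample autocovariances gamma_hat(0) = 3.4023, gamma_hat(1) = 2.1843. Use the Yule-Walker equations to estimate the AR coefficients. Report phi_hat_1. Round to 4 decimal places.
\hat\phi_{1} = 0.6420

The Yule-Walker equations for an AR(p) process read, in matrix form,
  Gamma_p phi = r_p,   with   (Gamma_p)_{ij} = gamma(|i - j|),
                       (r_p)_i = gamma(i),   i,j = 1..p.
Substitute the sample gammas (Toeplitz matrix and right-hand side of size 1):
  Gamma_p = [[3.4023]]
  r_p     = [2.1843]
With p = 1 this is the single equation gamma(0) phi_1 = gamma(1):
  phi_hat_1 = gamma(1) / gamma(0) = 2.1843 / 3.4023 = 0.6420.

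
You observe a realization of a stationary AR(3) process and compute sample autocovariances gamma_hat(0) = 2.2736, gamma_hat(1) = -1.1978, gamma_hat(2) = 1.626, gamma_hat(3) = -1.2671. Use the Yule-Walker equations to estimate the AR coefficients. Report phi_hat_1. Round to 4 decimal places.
\hat\phi_{1} = -0.0890

The Yule-Walker equations for an AR(p) process read, in matrix form,
  Gamma_p phi = r_p,   with   (Gamma_p)_{ij} = gamma(|i - j|),
                       (r_p)_i = gamma(i),   i,j = 1..p.
Substitute the sample gammas (Toeplitz matrix and right-hand side of size 3):
  Gamma_p = [[2.2736, -1.1978, 1.626], [-1.1978, 2.2736, -1.1978], [1.626, -1.1978, 2.2736]]
  r_p     = [-1.1978, 1.626, -1.2671]
Written out (R1..R3):
  (R1) 2.2736 phi_1 - 1.1978 phi_2 + 1.626 phi_3 = -1.1978
  (R2) -1.1978 phi_1 + 2.2736 phi_2 - 1.1978 phi_3 = 1.626
  (R3) 1.626 phi_1 - 1.1978 phi_2 + 2.2736 phi_3 = -1.2671
Gaussian elimination:
  R2 <- R2 - (-1.1978/2.2736) R1 = R2 - (-0.52683) R1:  1.642563 phi_2 - 0.341175 phi_3 = 0.994963
  R3 <- R3 - (1.626/2.2736) R1 = R3 - (0.715165) R1:  -0.341175 phi_2 + 1.110741 phi_3 = -0.410475
  R3 <- R3 - (-0.341175/1.642563) R2 = R3 - (-0.207709) R2:  1.039876 phi_3 = -0.203812
Back-substitution:
  phi_hat_3 = -0.203812 / 1.039876 = -0.195997
  phi_hat_2 = (0.994963 - (-0.341175)(-0.195997)) / 1.642563 = 0.565028
  phi_hat_1 = (-1.1978 - (-1.1978)(0.565028) - (1.626)(-0.195997)) / 2.2736 = -0.088986
So phi_hat = [-0.0890, 0.5650, -0.1960].
Therefore phi_hat_1 = -0.0890.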